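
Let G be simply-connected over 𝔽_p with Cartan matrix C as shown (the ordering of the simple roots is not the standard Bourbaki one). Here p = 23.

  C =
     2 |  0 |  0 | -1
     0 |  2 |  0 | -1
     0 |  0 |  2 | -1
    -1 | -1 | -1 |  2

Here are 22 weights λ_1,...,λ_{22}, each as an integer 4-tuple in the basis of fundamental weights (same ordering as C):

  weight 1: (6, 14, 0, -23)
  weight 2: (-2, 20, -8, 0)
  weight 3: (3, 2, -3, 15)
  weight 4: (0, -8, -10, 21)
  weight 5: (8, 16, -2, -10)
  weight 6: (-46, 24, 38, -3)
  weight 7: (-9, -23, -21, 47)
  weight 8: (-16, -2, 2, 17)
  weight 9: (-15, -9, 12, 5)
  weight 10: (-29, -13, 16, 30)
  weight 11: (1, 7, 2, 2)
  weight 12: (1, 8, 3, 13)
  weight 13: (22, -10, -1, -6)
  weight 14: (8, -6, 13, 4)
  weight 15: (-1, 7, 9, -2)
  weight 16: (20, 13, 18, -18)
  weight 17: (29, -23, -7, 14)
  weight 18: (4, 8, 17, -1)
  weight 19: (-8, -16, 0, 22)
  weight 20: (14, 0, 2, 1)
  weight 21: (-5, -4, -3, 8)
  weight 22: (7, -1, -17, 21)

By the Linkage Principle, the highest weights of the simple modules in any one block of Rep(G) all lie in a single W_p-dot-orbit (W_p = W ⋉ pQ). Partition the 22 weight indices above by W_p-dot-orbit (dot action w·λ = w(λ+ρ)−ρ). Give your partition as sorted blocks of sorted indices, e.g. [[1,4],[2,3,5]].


D_4 Cartan matrix, 4 simple roots permuted; ρ=(1,1,1,1).

Each λ_j+ρ reduced to Ā_23; 4-tuples below use C's row order:

    λ_1+ρ ↦ (6, 14, 0, 1)
    λ_2+ρ ↦ (6, 14, 0, 1)
    λ_3+ρ ↦ (4, 3, 2, 0)
    λ_4+ρ ↦ (1, 7, 9, 0)
    λ_5+ρ ↦ (1, 7, 9, 0)
    λ_6+ρ ↦ (6, 14, 0, 1)
    λ_7+ρ ↦ (15, 1, 3, 2)
    λ_8+ρ ↦ (15, 1, 3, 2)
    λ_9+ρ ↦ (2, 8, 3, 3)
    λ_10+ρ ↦ (2, 8, 3, 3)
    λ_11+ρ ↦ (2, 8, 3, 3)
    λ_12+ρ ↦ (4, 3, 2, 0)
    λ_13+ρ ↦ (4, 0, 9, 5)
    λ_14+ρ ↦ (4, 0, 9, 5)
    λ_15+ρ ↦ (1, 7, 9, 0)
    λ_16+ρ ↦ (4, 3, 2, 0)
    λ_17+ρ ↦ (1, 7, 9, 0)
    λ_18+ρ ↦ (4, 0, 9, 5)
    λ_19+ρ ↦ (6, 14, 0, 1)
    λ_20+ρ ↦ (15, 1, 3, 2)
    λ_21+ρ ↦ (4, 3, 2, 0)
    λ_22+ρ ↦ (1, 7, 9, 0)

The 22 indices split into 6 linkage classes (same alcove rep ⇔ same W_23-dot-orbit):

[[1, 2, 6, 19], [3, 12, 16, 21], [4, 5, 15, 17, 22], [7, 8, 20], [9, 10, 11], [13, 14, 18]]


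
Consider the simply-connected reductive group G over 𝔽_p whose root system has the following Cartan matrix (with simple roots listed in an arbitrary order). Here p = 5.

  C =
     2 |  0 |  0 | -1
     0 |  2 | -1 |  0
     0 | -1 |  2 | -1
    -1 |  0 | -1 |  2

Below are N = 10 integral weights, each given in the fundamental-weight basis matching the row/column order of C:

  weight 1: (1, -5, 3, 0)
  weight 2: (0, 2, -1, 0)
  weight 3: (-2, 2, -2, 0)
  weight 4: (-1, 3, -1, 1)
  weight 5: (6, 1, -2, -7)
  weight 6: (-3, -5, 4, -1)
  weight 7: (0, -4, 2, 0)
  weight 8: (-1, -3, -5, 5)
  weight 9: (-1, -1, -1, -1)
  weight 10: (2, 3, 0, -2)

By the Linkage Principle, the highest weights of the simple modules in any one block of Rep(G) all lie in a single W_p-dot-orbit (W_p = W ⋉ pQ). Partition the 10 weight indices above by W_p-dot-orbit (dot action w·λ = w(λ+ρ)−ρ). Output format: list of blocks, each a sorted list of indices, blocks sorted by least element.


Type A_4, rank 4, |W|=120; reorder rows/cols to standard.

W_5-reps of the 10 weights in Ā_5 (same 4-coord order as C):

  1: (0, 2, 0, 1) · 2: (1, 3, 0, 1) · 3: (0, 2, 0, 1) · 4: (1, 3, 0, 1) · 5: (1, 3, 0, 1) · 6: (0, 3, 1, 1) · 7: (1, 3, 0, 1) · 8: (0, 3, 1, 1) · 9: (0, 0, 0, 0) · 10: (0, 2, 0, 1)

Partition of {1..10} into 4 W_5-dot-orbits:

[[1, 3, 10], [2, 4, 5, 7], [6, 8], [9]]


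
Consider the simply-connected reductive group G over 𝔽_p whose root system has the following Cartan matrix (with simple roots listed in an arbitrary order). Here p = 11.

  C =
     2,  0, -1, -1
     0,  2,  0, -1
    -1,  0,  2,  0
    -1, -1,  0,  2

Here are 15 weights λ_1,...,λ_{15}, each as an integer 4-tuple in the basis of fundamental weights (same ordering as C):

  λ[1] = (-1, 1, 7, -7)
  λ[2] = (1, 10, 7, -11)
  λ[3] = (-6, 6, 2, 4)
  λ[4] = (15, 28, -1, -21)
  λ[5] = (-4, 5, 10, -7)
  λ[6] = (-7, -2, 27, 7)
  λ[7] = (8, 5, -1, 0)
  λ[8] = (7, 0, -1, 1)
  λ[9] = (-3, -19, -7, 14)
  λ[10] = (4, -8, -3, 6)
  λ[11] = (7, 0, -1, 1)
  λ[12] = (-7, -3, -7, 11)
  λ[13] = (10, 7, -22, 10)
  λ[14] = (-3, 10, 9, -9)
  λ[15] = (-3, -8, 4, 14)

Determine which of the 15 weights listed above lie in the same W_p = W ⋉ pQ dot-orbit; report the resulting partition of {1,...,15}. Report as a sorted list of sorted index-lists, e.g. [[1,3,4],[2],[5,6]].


Cartan matrix: type A_4 (|W|=120); un-permuting the 4 rows.

Ā_11 reps of the 15 weights (A_4, coords as presented):

  1: (2, 0, 2, 4) · 2: (8, 1, 0, 2) · 3: (3, 6, 1, 0) · 4: (2, 0, 2, 4) · 5: (6, 3, 2, 0) · 6: (3, 6, 1, 0) · 7: (4, 1, 5, 1) · 8: (8, 1, 0, 2) · 9: (2, 0, 2, 4) · 10: (3, 6, 1, 0) · 11: (8, 1, 0, 2) · 12: (4, 1, 5, 1) · 13: (8, 1, 0, 2) · 14: (8, 1, 0, 2) · 15: (2, 0, 2, 4)

The 15 indices split into 5 linkage classes (same alcove rep ⇔ same W_11-dot-orbit):

[[1, 4, 9, 15], [2, 8, 11, 13, 14], [3, 6, 10], [5], [7, 12]]


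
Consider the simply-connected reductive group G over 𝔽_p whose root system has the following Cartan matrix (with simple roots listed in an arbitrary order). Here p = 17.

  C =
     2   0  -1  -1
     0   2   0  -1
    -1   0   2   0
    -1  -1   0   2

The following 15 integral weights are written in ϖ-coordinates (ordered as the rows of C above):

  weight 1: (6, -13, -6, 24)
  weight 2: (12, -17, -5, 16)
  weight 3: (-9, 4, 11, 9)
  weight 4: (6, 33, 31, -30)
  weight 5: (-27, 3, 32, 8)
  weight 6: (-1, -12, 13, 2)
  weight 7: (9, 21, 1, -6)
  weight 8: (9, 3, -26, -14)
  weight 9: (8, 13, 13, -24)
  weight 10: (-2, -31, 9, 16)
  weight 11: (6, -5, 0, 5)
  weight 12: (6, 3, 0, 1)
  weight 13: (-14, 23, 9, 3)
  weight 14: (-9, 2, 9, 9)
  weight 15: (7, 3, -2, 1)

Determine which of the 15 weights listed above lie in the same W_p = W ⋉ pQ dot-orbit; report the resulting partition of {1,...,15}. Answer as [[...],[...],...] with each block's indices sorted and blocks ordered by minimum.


Cartan matrix: type A_4 (|W|=120); un-permuting the 4 rows.

λ_j+ρ reflected into Ā_17 (⟨·,θ^∨⟩≤17); 4-tuples as given:

  1: (8, 3, 2, 2);  2: (0, 3, 9, 1);  3: (8, 3, 2, 2);  4: (5, 5, 5, 0);  5: (0, 3, 9, 1);  6: (8, 3, 6, 0);  7: (5, 5, 5, 0);  8: (7, 4, 1, 2);  9: (8, 3, 6, 0);  10: (0, 3, 9, 1);  11: (7, 4, 1, 2);  12: (7, 4, 1, 2);  13: (7, 4, 1, 2);  14: (8, 3, 2, 2);  15: (7, 4, 1, 2)

The 15 indices split into 5 linkage classes (same alcove rep ⇔ same W_17-dot-orbit):

[[1, 3, 14], [2, 5, 10], [4, 7], [6, 9], [8, 11, 12, 13, 15]]


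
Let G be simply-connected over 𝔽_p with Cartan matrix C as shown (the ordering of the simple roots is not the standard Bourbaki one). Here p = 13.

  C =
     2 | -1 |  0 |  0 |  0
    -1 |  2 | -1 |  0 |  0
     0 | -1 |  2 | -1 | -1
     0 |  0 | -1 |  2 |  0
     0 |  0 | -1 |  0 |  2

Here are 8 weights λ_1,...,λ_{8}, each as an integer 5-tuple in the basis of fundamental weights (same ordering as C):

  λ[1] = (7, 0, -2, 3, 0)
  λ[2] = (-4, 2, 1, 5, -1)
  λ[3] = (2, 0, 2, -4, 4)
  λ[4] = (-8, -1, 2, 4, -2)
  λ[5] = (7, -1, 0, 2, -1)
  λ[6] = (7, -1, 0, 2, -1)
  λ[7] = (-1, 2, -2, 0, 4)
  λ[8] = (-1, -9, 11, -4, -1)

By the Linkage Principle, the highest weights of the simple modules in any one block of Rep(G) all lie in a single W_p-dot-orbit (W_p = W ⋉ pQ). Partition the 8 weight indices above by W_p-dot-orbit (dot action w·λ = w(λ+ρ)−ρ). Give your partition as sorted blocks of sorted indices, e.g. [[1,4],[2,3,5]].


Type D_5, rank 5, |W|=1920; reorder rows/cols to standard.

Ā_13 reps of the 8 weights (D_5, coords as presented):

  1: (8, 0, 1, 3, 0) · 2: (3, 0, 2, 6, 0) · 3: (3, 1, 0, 3, 5) · 4: (0, 2, 1, 0, 4) · 5: (8, 0, 1, 3, 0) · 6: (8, 0, 1, 3, 0) · 7: (0, 2, 1, 0, 4) · 8: (8, 0, 1, 3, 0)

Grouping the 8 weights by Ā_13-representative: 4 linkage classes.

[[1, 5, 6, 8], [2], [3], [4, 7]]


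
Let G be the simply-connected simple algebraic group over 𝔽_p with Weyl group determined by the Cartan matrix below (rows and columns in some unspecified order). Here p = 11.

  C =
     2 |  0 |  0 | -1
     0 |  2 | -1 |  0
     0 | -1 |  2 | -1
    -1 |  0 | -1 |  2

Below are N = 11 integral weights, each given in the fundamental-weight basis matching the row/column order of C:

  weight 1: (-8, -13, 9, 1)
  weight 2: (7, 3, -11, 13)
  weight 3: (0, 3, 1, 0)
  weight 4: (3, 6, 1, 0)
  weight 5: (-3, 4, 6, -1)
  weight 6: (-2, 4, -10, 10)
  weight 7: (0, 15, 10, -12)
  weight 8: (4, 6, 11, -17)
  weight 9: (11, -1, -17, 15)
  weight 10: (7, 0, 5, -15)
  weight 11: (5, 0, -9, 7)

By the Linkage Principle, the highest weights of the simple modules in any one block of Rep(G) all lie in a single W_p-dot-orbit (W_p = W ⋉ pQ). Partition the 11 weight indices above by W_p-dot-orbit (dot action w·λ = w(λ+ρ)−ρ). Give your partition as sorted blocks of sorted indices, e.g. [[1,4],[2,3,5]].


Cartan matrix: type A_4 (|W|=120); un-permuting the 4 rows.

W_11-reps of the 11 weights in Ā_11 (same 4-coord order as C):

  λ_1 → (1, 4, 5, 1);  λ_2 → (3, 4, 1, 0);  λ_3 → (1, 4, 2, 1);  λ_4 → (1, 4, 2, 1);  λ_5 → (1, 4, 5, 1);  λ_6 → (1, 4, 5, 1);  λ_7 → (1, 5, 0, 0);  λ_8 → (3, 4, 1, 0);  λ_9 → (1, 5, 0, 0);  λ_10 → (3, 4, 1, 0);  λ_11 → (3, 4, 1, 0)

Partition of {1..11} into 4 W_11-dot-orbits:

[[1, 5, 6], [2, 8, 10, 11], [3, 4], [7, 9]]


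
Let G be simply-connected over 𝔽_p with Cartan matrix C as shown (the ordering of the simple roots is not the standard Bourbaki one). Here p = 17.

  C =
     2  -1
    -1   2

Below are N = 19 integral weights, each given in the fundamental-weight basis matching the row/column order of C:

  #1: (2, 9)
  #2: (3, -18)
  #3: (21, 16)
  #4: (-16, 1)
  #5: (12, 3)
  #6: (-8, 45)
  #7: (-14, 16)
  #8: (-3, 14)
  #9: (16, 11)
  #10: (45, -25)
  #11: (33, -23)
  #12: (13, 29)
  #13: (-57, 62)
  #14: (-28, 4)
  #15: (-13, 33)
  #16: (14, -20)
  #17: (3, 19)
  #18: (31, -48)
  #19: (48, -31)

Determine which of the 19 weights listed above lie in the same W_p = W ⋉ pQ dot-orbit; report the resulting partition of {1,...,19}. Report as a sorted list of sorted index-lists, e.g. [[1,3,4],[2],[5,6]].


Dynkin diagram of C (from the 2 off-diagonal −1 entries): A_2.

Each λ_j+ρ reduced to Ā_17; 2-tuples below use C's row order:

    1: (3, 10)
    2: (13, 4)
    3: (5, 0)
    4: (2, 13)
    5: (13, 4)
    6: (5, 7)
    7: (13, 4)
    8: (2, 13)
    9: (5, 0)
    10: (5, 7)
    11: (5, 0)
    12: (3, 10)
    13: (5, 7)
    14: (5, 7)
    15: (5, 0)
    16: (2, 13)
    17: (3, 10)
    18: (2, 13)
    19: (2, 13)

Partition of {1..19} into 5 W_17-dot-orbits:

[[1, 12, 17], [2, 5, 7], [3, 9, 11, 15], [4, 8, 16, 18, 19], [6, 10, 13, 14]]


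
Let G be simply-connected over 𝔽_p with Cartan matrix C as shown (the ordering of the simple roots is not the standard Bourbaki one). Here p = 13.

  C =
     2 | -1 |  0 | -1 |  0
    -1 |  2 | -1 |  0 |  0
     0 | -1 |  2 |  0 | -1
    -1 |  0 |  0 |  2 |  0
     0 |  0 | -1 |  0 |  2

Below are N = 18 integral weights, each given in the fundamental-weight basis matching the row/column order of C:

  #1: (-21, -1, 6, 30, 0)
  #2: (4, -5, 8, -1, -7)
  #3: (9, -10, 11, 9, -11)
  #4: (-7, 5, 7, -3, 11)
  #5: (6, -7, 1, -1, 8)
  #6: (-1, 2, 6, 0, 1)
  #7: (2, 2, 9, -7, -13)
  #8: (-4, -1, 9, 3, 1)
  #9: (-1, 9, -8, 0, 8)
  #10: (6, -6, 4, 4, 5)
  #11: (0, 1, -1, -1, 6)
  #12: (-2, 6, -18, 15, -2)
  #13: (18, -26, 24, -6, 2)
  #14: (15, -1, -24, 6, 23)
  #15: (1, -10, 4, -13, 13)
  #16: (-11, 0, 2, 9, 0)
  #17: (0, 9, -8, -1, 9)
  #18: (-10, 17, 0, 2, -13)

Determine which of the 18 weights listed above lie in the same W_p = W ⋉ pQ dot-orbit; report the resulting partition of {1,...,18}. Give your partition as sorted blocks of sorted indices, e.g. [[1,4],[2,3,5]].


Root system A_5: the 5×5 matrix C matches after relabeling.

λ_j+ρ reflected into Ā_13 (⟨·,θ^∨⟩≤13); 5-tuples as given:

  λ_1+ρ ↦ (2, 5, 0, 0, 1) · λ_2+ρ ↦ (1, 3, 1, 0, 5) · λ_3+ρ ↦ (1, 2, 0, 0, 7) · λ_4+ρ ↦ (2, 5, 0, 0, 1) · λ_5+ρ ↦ (1, 2, 4, 0, 5) · λ_6+ρ ↦ (0, 3, 7, 1, 2) · λ_7+ρ ↦ (1, 2, 0, 0, 7) · λ_8+ρ ↦ (0, 3, 7, 1, 2) · λ_9+ρ ↦ (0, 3, 7, 1, 2) · λ_10+ρ ↦ (2, 5, 0, 0, 1) · λ_11+ρ ↦ (1, 2, 0, 0, 7) · λ_12+ρ ↦ (4, 4, 2, 1, 1) · λ_13+ρ ↦ (1, 2, 4, 0, 5) · λ_14+ρ ↦ (1, 2, 0, 0, 7) · λ_15+ρ ↦ (1, 2, 4, 0, 5) · λ_16+ρ ↦ (1, 3, 1, 0, 5) · λ_17+ρ ↦ (0, 3, 7, 1, 2) · λ_18+ρ ↦ (1, 2, 4, 0, 5)

The 18 indices split into 6 linkage classes (same alcove rep ⇔ same W_13-dot-orbit):

[[1, 4, 10], [2, 16], [3, 7, 11, 14], [5, 13, 15, 18], [6, 8, 9, 17], [12]]


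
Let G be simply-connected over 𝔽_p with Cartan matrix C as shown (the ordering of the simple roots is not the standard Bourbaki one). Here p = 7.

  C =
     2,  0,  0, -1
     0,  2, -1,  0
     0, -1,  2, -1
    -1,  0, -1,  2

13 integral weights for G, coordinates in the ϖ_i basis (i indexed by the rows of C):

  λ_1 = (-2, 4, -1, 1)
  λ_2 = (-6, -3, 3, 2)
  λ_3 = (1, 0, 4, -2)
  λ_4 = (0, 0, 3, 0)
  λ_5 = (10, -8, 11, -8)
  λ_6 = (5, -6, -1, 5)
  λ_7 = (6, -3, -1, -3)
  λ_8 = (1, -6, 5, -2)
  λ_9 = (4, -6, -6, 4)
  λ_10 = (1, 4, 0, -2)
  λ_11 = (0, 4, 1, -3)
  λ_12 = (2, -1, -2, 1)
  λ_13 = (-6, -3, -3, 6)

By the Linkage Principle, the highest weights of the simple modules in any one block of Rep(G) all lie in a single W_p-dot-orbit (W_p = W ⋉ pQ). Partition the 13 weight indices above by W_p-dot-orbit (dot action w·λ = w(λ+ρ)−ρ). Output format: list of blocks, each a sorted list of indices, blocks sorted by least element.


Cartan matrix: type A_4 (|W|=120); un-permuting the 4 rows.

W_7-reps of the 13 weights in Ā_7 (same 4-coord order as C):

  λ_1+ρ ↦ (1, 5, 0, 1);  λ_2+ρ ↦ (3, 2, 0, 2);  λ_3+ρ ↦ (1, 1, 4, 1);  λ_4+ρ ↦ (1, 1, 4, 1);  λ_5+ρ ↦ (3, 2, 0, 2);  λ_6+ρ ↦ (1, 5, 0, 1);  λ_7+ρ ↦ (3, 2, 0, 2);  λ_8+ρ ↦ (1, 5, 0, 1);  λ_9+ρ ↦ (3, 2, 0, 2);  λ_10+ρ ↦ (1, 5, 0, 1);  λ_11+ρ ↦ (1, 5, 0, 1);  λ_12+ρ ↦ (3, 1, 0, 1);  λ_13+ρ ↦ (3, 2, 0, 2)

Partition of {1..13} into 4 W_7-dot-orbits:

[[1, 6, 8, 10, 11], [2, 5, 7, 9, 13], [3, 4], [12]]


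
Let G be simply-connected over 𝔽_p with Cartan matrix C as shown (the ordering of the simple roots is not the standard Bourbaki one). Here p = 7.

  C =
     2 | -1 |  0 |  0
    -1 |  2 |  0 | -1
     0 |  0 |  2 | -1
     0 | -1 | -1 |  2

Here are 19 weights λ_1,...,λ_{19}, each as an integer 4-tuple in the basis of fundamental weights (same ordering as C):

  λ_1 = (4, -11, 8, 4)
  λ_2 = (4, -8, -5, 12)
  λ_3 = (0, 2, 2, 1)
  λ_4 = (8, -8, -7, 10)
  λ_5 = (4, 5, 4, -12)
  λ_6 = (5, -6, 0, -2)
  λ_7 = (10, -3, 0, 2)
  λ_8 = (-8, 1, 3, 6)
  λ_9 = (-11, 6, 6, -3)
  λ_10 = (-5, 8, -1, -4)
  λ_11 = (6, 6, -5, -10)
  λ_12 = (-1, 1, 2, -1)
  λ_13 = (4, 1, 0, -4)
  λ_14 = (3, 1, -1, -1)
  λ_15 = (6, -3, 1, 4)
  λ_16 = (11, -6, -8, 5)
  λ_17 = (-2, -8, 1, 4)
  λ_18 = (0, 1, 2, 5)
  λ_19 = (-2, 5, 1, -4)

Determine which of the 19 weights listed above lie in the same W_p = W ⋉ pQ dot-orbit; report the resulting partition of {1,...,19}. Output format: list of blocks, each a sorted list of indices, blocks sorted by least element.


Type A_4, rank 4, |W|=120; reorder rows/cols to standard.

Alcove-folded reps (p=7, 19 weights, presented ϖ-order):

  λ_1+ρ ↦ (0, 2, 3, 0);  λ_2+ρ ↦ (4, 1, 2, 0);  λ_3+ρ ↦ (1, 2, 1, 2);  λ_4+ρ ↦ (4, 1, 2, 0);  λ_5+ρ ↦ (4, 1, 2, 0);  λ_6+ρ ↦ (0, 1, 5, 0);  λ_7+ρ ↦ (1, 2, 1, 2);  λ_8+ρ ↦ (4, 1, 2, 0);  λ_9+ρ ↦ (0, 2, 3, 0);  λ_10+ρ ↦ (2, 2, 1, 0);  λ_11+ρ ↦ (4, 2, 0, 0);  λ_12+ρ ↦ (0, 2, 3, 0);  λ_13+ρ ↦ (4, 1, 2, 0);  λ_14+ρ ↦ (4, 2, 0, 0);  λ_15+ρ ↦ (0, 2, 3, 0);  λ_16+ρ ↦ (0, 1, 5, 0);  λ_17+ρ ↦ (4, 2, 0, 0);  λ_18+ρ ↦ (1, 2, 1, 2);  λ_19+ρ ↦ (1, 2, 1, 2)

These 19 weights hit 6 W_7-dot-orbits; sizes (4, 5, 4, 2, 1, 3):

[[1, 9, 12, 15], [2, 4, 5, 8, 13], [3, 7, 18, 19], [6, 16], [10], [11, 14, 17]]


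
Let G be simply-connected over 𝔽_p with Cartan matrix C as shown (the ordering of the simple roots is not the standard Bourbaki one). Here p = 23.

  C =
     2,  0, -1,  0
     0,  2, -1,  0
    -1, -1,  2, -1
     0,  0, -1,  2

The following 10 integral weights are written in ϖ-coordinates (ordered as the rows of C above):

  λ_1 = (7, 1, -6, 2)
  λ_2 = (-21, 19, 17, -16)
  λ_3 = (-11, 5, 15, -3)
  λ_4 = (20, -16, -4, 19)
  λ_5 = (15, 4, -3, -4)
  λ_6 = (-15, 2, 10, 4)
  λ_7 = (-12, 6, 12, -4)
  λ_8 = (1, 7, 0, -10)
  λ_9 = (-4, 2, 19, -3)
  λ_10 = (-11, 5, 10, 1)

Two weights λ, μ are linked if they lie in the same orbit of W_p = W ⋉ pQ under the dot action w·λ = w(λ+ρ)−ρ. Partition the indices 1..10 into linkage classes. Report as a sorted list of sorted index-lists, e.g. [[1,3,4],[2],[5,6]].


Root system D_4: the 4×4 matrix C matches after relabeling.

Ā_23 reps of the 10 weights (D_4, coords as presented):

  λ_1 → (3, 3, 0, 2);  λ_2 → (3, 3, 0, 2);  λ_3 → (10, 6, 1, 2);  λ_4 → (3, 3, 0, 2);  λ_5 → (11, 0, 3, 2);  λ_6 → (11, 0, 3, 2);  λ_7 → (10, 6, 1, 2);  λ_8 → (6, 0, 2, 1);  λ_9 → (3, 3, 0, 2);  λ_10 → (10, 6, 1, 2)

These 10 weights hit 4 W_23-dot-orbits; sizes (4, 3, 2, 1):

[[1, 2, 4, 9], [3, 7, 10], [5, 6], [8]]


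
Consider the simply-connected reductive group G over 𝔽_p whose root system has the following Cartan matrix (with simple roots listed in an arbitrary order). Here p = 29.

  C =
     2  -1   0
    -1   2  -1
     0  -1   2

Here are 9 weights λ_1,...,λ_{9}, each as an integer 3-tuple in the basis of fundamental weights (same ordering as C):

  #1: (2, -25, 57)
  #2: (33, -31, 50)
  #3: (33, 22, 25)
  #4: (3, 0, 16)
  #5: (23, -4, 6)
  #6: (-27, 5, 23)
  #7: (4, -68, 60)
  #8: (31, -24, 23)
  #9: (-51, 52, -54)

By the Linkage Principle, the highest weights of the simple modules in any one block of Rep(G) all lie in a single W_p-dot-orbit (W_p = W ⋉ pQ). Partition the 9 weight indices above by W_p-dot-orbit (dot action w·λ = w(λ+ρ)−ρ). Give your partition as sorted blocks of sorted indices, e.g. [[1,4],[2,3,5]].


Type A_3, rank 3, |W|=24; reorder rows/cols to standard.

Ā_29 reps of the 9 weights (A_3, coords as presented):

    λ_1 → (3, 5, 0)
    λ_2 → (21, 3, 4)
    λ_3 → (5, 20, 3)
    λ_4 → (4, 1, 17)
    λ_5 → (21, 3, 4)
    λ_6 → (5, 20, 3)
    λ_7 → (5, 20, 3)
    λ_8 → (5, 20, 3)
    λ_9 → (3, 5, 0)

Linkage partition of the 9 weights (4 classes, p=29):

[[1, 9], [2, 5], [3, 6, 7, 8], [4]]


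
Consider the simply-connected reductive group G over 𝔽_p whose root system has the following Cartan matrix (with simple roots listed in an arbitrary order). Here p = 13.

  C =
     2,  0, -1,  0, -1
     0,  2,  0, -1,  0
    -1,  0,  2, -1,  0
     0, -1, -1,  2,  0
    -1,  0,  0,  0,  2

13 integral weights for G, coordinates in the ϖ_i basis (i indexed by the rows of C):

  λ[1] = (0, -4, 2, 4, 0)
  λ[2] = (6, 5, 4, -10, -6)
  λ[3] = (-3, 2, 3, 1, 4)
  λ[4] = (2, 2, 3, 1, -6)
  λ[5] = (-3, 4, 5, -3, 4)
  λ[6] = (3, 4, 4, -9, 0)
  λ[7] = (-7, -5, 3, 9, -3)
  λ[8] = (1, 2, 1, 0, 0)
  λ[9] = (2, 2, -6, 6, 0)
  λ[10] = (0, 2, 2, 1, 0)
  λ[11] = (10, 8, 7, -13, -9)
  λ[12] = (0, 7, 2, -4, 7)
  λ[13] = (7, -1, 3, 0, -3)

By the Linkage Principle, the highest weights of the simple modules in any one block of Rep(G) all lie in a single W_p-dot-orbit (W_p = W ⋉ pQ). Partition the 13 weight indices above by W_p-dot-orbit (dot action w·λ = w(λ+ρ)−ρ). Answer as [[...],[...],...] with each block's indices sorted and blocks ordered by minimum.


C ↔ A_5 under row/col permutation; |W(A_5)| = 720.

W_13-reps of the 13 weights in Ā_13 (same 5-coord order as C):

  [1] (1, 3, 3, 2, 1)
  [2] (2, 3, 2, 2, 3)
  [3] (2, 3, 2, 2, 3)
  [4] (2, 3, 2, 2, 3)
  [5] (2, 3, 2, 2, 3)
  [6] (1, 3, 3, 2, 1)
  [7] (2, 3, 2, 2, 3)
  [8] (2, 3, 2, 1, 1)
  [9] (1, 3, 3, 2, 1)
  [10] (1, 3, 3, 2, 1)
  [11] (1, 3, 3, 2, 1)
  [12] (1, 1, 0, 3, 4)
  [13] (6, 0, 4, 1, 2)

These 13 weights hit 5 W_13-dot-orbits; sizes (5, 5, 1, 1, 1):

[[1, 6, 9, 10, 11], [2, 3, 4, 5, 7], [8], [12], [13]]


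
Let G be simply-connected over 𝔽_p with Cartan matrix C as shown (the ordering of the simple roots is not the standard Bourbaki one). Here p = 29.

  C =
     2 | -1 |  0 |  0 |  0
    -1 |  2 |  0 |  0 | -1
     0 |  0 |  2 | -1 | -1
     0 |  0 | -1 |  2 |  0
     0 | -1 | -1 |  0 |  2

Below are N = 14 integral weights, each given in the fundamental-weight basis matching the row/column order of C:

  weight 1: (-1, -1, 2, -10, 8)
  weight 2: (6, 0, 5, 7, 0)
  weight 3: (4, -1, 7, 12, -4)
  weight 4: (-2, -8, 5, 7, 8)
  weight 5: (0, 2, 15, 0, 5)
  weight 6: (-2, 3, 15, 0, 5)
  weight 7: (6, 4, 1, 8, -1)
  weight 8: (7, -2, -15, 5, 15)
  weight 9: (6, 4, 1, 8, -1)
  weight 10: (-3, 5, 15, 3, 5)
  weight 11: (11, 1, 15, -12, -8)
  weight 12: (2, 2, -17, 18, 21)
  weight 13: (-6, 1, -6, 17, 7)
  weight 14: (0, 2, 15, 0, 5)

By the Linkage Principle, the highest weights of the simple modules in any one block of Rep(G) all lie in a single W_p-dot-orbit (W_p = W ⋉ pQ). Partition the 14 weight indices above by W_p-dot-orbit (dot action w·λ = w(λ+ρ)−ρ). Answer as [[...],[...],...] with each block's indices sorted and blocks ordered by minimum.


A_5 Cartan matrix, 5 simple roots permuted; ρ=(1,1,1,1,1).

W_29-reps of the 14 weights in Ā_29 (same 5-coord order as C):

  1: (0, 0, 6, 3, 3) · 2: (7, 1, 6, 8, 1) · 3: (2, 3, 5, 13, 0) · 4: (7, 1, 6, 8, 1) · 5: (1, 3, 16, 1, 6) · 6: (1, 3, 16, 1, 6) · 7: (7, 5, 2, 9, 0) · 8: (7, 1, 6, 8, 1) · 9: (7, 5, 2, 9, 0) · 10: (1, 3, 16, 1, 6) · 11: (7, 5, 2, 9, 0) · 12: (1, 3, 16, 1, 6) · 13: (2, 3, 5, 13, 0) · 14: (1, 3, 16, 1, 6)

5 distinct reps among the 14 weights ⇒ 5 W_29-linkage classes:

[[1], [2, 4, 8], [3, 13], [5, 6, 10, 12, 14], [7, 9, 11]]


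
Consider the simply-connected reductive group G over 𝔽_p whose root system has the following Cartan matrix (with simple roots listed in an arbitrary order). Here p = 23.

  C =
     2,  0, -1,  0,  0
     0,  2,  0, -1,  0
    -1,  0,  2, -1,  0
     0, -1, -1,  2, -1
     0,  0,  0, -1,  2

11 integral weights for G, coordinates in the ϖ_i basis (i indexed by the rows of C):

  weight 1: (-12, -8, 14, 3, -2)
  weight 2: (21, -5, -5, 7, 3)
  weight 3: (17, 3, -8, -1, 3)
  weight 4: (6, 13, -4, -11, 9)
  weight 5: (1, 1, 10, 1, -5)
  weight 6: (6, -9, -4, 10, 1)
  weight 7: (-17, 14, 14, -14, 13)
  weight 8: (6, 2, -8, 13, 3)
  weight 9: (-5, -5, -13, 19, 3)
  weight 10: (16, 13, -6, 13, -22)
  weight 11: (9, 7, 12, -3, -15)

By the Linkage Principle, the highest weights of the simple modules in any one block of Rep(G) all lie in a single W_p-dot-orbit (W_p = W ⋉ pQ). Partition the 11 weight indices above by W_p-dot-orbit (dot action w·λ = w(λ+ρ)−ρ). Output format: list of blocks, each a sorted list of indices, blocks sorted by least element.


Cartan matrix: type D_5 (|W|=1920); un-permuting the 5 rows.

λ_j+ρ reflected into Ā_23 (⟨·,θ^∨⟩≤23); 5-tuples as given:

    [1] (11, 3, 0, 1, 3)
    [2] (11, 3, 0, 1, 3)
    [3] (11, 3, 0, 1, 3)
    [4] (6, 1, 4, 0, 3)
    [5] (2, 0, 6, 2, 2)
    [6] (4, 8, 3, 0, 2)
    [7] (2, 1, 5, 1, 0)
    [8] (5, 3, 0, 2, 4)
    [9] (11, 3, 0, 1, 3)
    [10] (5, 3, 0, 2, 4)
    [11] (4, 8, 3, 0, 2)

Linkage partition of the 11 weights (6 classes, p=23):

[[1, 2, 3, 9], [4], [5], [6, 11], [7], [8, 10]]


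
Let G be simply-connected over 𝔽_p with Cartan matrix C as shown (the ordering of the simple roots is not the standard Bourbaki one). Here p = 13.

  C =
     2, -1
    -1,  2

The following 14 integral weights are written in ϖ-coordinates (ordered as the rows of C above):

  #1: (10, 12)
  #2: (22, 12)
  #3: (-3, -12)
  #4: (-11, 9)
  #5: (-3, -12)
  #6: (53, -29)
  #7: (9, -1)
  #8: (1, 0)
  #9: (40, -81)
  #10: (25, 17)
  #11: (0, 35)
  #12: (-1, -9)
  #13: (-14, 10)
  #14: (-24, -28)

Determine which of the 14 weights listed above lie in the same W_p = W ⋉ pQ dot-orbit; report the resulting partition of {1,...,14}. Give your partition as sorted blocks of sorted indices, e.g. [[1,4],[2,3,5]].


A_2 Cartan matrix, 2 simple roots permuted; ρ=(1,1).

λ_j+ρ reflected into Ā_13 (⟨·,θ^∨⟩≤13); 2-tuples as given:

    1: (0, 2)
    2: (10, 0)
    3: (11, 2)
    4: (10, 0)
    5: (11, 2)
    6: (0, 2)
    7: (10, 0)
    8: (2, 1)
    9: (0, 2)
    10: (8, 0)
    11: (2, 1)
    12: (8, 0)
    13: (11, 2)
    14: (2, 1)

Grouping the 14 weights by Ā_13-representative: 5 linkage classes.

[[1, 6, 9], [2, 4, 7], [3, 5, 13], [8, 11, 14], [10, 12]]


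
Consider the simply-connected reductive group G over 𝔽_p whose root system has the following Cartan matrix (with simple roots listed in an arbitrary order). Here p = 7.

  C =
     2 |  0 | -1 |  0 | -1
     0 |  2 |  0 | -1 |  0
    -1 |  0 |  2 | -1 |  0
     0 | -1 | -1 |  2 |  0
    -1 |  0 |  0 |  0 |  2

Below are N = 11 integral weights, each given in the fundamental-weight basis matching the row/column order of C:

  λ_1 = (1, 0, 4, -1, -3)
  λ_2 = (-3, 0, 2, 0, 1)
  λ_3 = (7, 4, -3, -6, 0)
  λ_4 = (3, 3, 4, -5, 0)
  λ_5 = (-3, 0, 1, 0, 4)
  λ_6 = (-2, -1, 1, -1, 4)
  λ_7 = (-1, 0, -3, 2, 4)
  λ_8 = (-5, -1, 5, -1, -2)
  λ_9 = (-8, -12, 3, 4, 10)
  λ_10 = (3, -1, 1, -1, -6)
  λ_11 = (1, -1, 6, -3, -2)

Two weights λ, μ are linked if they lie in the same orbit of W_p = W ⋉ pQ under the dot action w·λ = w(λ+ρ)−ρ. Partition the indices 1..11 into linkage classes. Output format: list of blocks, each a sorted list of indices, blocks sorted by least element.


Root system A_5: the 5×5 matrix C matches after relabeling.

λ_j+ρ reflected into Ā_7 (⟨·,θ^∨⟩≤7); 5-tuples as given:

    λ_1 → (0, 0, 5, 0, 1)
    λ_2 → (2, 1, 1, 1, 0)
    λ_3 → (0, 0, 5, 0, 1)
    λ_4 → (2, 1, 1, 1, 0)
    λ_5 → (2, 1, 0, 1, 3)
    λ_6 → (1, 0, 1, 0, 4)
    λ_7 → (2, 1, 0, 1, 3)
    λ_8 → (1, 0, 1, 0, 4)
    λ_9 → (2, 1, 1, 1, 0)
    λ_10 → (1, 0, 1, 0, 4)
    λ_11 → (0, 0, 5, 0, 1)

These 11 weights hit 4 W_7-dot-orbits; sizes (3, 3, 2, 3):

[[1, 3, 11], [2, 4, 9], [5, 7], [6, 8, 10]]


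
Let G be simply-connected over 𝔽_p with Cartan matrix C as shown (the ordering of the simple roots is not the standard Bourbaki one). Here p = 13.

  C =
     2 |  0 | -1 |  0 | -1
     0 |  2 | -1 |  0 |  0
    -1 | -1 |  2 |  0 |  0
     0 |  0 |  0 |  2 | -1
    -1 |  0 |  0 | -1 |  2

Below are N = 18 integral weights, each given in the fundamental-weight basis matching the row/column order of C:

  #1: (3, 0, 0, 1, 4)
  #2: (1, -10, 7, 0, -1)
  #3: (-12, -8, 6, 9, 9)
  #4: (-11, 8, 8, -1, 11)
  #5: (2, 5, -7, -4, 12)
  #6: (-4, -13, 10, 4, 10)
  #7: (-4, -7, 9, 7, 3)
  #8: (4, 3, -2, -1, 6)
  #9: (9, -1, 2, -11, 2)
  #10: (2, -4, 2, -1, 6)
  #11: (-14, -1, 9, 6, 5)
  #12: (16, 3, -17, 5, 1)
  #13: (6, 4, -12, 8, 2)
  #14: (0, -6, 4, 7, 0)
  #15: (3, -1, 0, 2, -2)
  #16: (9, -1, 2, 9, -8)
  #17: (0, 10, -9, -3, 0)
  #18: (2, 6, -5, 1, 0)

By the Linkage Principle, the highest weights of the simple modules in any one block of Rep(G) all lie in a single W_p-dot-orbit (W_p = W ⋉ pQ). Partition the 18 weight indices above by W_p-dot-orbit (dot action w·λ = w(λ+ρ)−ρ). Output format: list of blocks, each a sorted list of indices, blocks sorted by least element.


Root system A_5: the 5×5 matrix C matches after relabeling.

Alcove-folded reps (p=13, 18 weights, presented ϖ-order):

  [1] (4, 1, 1, 2, 5)
  [2] (1, 8, 1, 1, 0)
  [3] (1, 3, 3, 2, 0)
  [4] (4, 1, 1, 2, 5)
  [5] (3, 3, 0, 0, 7)
  [6] (1, 3, 0, 6, 1)
  [7] (3, 0, 1, 2, 1)
  [8] (4, 1, 1, 2, 5)
  [9] (3, 3, 0, 0, 7)
  [10] (3, 3, 0, 0, 7)
  [11] (3, 3, 0, 0, 7)
  [12] (3, 0, 1, 2, 1)
  [13] (3, 0, 1, 2, 1)
  [14] (1, 3, 0, 6, 1)
  [15] (3, 0, 1, 2, 1)
  [16] (3, 3, 0, 0, 7)
  [17] (1, 3, 0, 6, 1)
  [18] (1, 3, 3, 2, 0)

6 distinct reps among the 18 weights ⇒ 6 W_13-linkage classes:

[[1, 4, 8], [2], [3, 18], [5, 9, 10, 11, 16], [6, 14, 17], [7, 12, 13, 15]]


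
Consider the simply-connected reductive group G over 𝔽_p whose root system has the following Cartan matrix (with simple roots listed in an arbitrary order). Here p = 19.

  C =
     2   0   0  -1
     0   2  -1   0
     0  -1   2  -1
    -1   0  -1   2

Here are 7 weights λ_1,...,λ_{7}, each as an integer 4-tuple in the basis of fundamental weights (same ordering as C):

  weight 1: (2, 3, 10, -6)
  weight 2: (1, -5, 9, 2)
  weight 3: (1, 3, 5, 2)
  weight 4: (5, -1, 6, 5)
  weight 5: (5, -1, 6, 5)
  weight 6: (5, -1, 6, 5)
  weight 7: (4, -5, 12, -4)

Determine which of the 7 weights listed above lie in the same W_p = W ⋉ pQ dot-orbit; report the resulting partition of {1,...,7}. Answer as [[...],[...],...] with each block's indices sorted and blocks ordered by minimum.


Cartan matrix: type A_4 (|W|=120); un-permuting the 4 rows.

Alcove-folded reps (p=19, 7 weights, presented ϖ-order):

  λ_1+ρ ↦ (2, 4, 6, 3);  λ_2+ρ ↦ (2, 4, 6, 3);  λ_3+ρ ↦ (2, 4, 6, 3);  λ_4+ρ ↦ (6, 0, 7, 6);  λ_5+ρ ↦ (6, 0, 7, 6);  λ_6+ρ ↦ (6, 0, 7, 6);  λ_7+ρ ↦ (2, 4, 6, 3)

These 7 weights hit 2 W_19-dot-orbits; sizes (4, 3):

[[1, 2, 3, 7], [4, 5, 6]]


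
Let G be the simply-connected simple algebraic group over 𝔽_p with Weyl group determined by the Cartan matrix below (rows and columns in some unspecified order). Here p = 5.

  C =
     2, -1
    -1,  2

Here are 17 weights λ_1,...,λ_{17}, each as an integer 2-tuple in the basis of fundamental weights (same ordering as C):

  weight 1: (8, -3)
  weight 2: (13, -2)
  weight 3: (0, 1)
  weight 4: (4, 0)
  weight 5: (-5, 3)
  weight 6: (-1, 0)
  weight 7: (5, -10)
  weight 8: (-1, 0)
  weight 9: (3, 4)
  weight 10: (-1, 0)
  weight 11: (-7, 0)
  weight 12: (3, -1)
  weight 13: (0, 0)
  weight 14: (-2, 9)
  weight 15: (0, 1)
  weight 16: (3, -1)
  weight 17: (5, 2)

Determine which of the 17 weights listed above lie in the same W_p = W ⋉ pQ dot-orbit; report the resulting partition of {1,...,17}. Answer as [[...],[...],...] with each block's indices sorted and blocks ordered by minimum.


Cartan matrix: type A_2 (|W|=6); un-permuting the 2 rows.

Alcove-folded reps (p=5, 17 weights, presented ϖ-order):

    λ_1+ρ ↦ (1, 2)
    λ_2+ρ ↦ (1, 1)
    λ_3+ρ ↦ (1, 2)
    λ_4+ρ ↦ (4, 0)
    λ_5+ρ ↦ (4, 0)
    λ_6+ρ ↦ (0, 1)
    λ_7+ρ ↦ (1, 1)
    λ_8+ρ ↦ (0, 1)
    λ_9+ρ ↦ (0, 1)
    λ_10+ρ ↦ (0, 1)
    λ_11+ρ ↦ (0, 4)
    λ_12+ρ ↦ (4, 0)
    λ_13+ρ ↦ (1, 1)
    λ_14+ρ ↦ (4, 0)
    λ_15+ρ ↦ (1, 2)
    λ_16+ρ ↦ (4, 0)
    λ_17+ρ ↦ (1, 1)

The 17 indices split into 5 linkage classes (same alcove rep ⇔ same W_5-dot-orbit):

[[1, 3, 15], [2, 7, 13, 17], [4, 5, 12, 14, 16], [6, 8, 9, 10], [11]]


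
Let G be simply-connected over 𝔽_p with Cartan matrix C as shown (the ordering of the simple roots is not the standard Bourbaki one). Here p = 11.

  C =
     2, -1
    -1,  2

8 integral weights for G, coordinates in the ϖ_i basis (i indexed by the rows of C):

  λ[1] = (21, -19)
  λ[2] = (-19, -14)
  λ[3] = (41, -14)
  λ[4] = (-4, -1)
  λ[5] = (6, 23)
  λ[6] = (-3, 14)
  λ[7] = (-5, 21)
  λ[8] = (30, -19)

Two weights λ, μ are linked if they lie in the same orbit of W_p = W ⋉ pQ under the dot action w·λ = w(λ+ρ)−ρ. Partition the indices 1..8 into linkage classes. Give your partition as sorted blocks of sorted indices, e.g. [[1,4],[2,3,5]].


Dynkin diagram of C (from the 2 off-diagonal −1 entries): A_2.

Folding the 8 weights λ_j+ρ into Ā_11 (reps in the given 2-coord order):

    λ_1 → (7, 0)
    λ_2 → (2, 7)
    λ_3 → (2, 7)
    λ_4 → (0, 3)
    λ_5 → (2, 7)
    λ_6 → (2, 7)
    λ_7 → (7, 0)
    λ_8 → (2, 7)

Partition of {1..8} into 3 W_11-dot-orbits:

[[1, 7], [2, 3, 5, 6, 8], [4]]


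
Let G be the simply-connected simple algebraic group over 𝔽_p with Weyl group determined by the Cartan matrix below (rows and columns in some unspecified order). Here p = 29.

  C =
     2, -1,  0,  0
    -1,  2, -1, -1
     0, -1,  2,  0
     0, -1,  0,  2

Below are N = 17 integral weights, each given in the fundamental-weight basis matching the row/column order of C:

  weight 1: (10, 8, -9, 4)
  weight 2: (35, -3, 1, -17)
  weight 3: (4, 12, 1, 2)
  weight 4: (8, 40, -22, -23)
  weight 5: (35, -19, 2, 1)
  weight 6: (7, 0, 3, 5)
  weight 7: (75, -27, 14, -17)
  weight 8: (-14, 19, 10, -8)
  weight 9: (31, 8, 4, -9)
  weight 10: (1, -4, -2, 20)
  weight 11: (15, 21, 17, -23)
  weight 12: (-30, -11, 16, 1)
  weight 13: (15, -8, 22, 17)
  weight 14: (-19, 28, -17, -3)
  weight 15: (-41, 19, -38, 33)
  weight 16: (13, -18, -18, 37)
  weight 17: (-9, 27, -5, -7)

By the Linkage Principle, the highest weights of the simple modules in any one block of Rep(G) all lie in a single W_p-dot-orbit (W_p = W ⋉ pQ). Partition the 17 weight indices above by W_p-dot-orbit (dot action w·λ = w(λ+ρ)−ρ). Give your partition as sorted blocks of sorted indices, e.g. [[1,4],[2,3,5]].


Root system D_4: the 4×4 matrix C matches after relabeling.

Alcove-folded reps (p=29, 17 weights, presented ϖ-order):

  [1] (11, 1, 8, 5) · [2] (11, 2, 9, 5) · [3] (5, 6, 2, 3) · [4] (12, 7, 0, 1) · [5] (5, 6, 2, 3) · [6] (8, 1, 4, 6) · [7] (5, 6, 2, 3) · [8] (11, 2, 9, 5) · [9] (11, 1, 8, 5) · [10] (1, 1, 2, 16) · [11] (11, 2, 9, 5) · [12] (12, 7, 0, 1) · [13] (5, 6, 2, 3) · [14] (11, 2, 9, 5) · [15] (11, 1, 8, 5) · [16] (11, 1, 8, 5) · [17] (8, 1, 4, 6)

These 17 weights hit 6 W_29-dot-orbits; sizes (4, 4, 4, 2, 2, 1):

[[1, 9, 15, 16], [2, 8, 11, 14], [3, 5, 7, 13], [4, 12], [6, 17], [10]]


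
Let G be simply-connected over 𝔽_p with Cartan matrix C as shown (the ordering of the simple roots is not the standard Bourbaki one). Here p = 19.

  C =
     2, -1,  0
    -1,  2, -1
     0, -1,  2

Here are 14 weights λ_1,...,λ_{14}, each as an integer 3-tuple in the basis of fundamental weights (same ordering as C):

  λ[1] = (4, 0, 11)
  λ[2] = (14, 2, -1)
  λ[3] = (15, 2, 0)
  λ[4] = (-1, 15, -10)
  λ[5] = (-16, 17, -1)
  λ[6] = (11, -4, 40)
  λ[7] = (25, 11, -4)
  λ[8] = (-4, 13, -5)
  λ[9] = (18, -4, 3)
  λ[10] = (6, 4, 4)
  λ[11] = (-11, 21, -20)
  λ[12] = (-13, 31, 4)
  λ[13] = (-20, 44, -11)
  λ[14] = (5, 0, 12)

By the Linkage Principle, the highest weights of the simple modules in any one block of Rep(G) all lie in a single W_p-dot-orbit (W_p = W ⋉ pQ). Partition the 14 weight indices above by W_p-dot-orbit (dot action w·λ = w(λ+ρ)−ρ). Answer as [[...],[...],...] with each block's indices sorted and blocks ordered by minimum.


Dynkin diagram of C (from the 4 off-diagonal −1 entries): A_3.

Alcove-folded reps (p=19, 14 weights, presented ϖ-order):

  λ_1 → (5, 1, 12);  λ_2 → (15, 3, 0);  λ_3 → (15, 3, 0);  λ_4 → (0, 7, 9);  λ_5 → (15, 3, 0);  λ_6 → (0, 7, 9);  λ_7 → (0, 7, 9);  λ_8 → (3, 7, 4);  λ_9 → (15, 3, 0);  λ_10 → (7, 5, 5);  λ_11 → (0, 7, 9);  λ_12 → (5, 1, 12);  λ_13 → (0, 7, 9);  λ_14 → (5, 1, 12)

Linkage partition of the 14 weights (5 classes, p=19):

[[1, 12, 14], [2, 3, 5, 9], [4, 6, 7, 11, 13], [8], [10]]


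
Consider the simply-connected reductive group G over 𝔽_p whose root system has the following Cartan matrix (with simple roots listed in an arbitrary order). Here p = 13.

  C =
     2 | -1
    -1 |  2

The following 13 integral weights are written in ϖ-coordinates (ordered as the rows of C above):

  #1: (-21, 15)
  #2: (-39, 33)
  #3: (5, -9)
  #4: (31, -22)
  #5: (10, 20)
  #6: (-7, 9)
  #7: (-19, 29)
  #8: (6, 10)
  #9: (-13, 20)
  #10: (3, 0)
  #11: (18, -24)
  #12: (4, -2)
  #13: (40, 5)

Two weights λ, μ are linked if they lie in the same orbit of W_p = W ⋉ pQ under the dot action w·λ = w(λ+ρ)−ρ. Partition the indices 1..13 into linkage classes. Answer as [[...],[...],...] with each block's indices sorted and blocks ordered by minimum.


Cartan matrix: type A_2 (|W|=6); un-permuting the 2 rows.

W_13-reps of the 13 weights in Ā_13 (same 2-coord order as C):

  1: (6, 3) · 2: (4, 1) · 3: (2, 6) · 4: (2, 6) · 5: (2, 6) · 6: (6, 4) · 7: (4, 1) · 8: (2, 6) · 9: (4, 1) · 10: (4, 1) · 11: (6, 3) · 12: (4, 1) · 13: (2, 6)

Partition of {1..13} into 4 W_13-dot-orbits:

[[1, 11], [2, 7, 9, 10, 12], [3, 4, 5, 8, 13], [6]]


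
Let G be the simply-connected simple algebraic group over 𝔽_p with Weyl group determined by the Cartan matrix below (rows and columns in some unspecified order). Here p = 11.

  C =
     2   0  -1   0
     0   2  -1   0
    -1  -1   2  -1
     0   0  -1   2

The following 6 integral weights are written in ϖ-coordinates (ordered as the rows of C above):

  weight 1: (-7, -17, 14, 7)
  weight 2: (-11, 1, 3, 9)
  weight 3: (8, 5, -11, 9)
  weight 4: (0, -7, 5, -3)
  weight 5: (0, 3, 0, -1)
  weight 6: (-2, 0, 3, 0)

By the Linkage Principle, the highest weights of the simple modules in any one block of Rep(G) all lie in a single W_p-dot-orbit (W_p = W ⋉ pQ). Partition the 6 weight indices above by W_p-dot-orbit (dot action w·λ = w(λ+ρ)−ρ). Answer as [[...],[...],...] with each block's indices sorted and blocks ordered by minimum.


C ↔ D_4 under row/col permutation; |W(D_4)| = 192.

Ā_11 reps of the 6 weights (D_4, coords as presented):

  1: (1, 1, 3, 1) · 2: (1, 1, 3, 1) · 3: (1, 4, 1, 0) · 4: (1, 4, 1, 0) · 5: (1, 4, 1, 0) · 6: (1, 1, 3, 1)

2 distinct reps among the 6 weights ⇒ 2 W_11-linkage classes:

[[1, 2, 6], [3, 4, 5]]


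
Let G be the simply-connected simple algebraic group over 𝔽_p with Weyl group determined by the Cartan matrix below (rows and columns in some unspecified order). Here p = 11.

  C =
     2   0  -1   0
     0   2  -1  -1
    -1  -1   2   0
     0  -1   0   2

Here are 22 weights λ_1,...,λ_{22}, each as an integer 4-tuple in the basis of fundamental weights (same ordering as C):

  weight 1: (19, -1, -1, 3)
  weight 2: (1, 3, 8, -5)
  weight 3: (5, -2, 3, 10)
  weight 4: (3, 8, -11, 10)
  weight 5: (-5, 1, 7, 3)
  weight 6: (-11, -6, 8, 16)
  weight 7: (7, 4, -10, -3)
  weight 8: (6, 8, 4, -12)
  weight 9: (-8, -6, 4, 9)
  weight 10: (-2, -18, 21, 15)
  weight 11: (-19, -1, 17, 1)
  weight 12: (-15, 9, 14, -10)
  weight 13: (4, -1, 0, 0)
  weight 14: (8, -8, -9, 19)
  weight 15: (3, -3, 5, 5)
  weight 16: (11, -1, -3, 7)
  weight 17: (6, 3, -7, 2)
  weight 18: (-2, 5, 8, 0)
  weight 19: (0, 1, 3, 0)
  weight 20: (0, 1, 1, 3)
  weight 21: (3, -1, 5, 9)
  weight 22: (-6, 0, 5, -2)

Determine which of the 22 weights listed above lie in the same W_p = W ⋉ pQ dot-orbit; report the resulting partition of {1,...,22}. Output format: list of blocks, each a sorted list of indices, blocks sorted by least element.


A_4 Cartan matrix, 4 simple roots permuted; ρ=(1,1,1,1).

W_11-reps of the 22 weights in Ā_11 (same 4-coord order as C):

    λ_1 → (2, 0, 7, 0)
    λ_2 → (2, 0, 7, 0)
    λ_3 → (3, 1, 0, 1)
    λ_4 → (3, 1, 0, 1)
    λ_5 → (1, 2, 4, 1)
    λ_6 → (5, 0, 1, 1)
    λ_7 → (1, 2, 2, 4)
    λ_8 → (3, 1, 0, 1)
    λ_9 → (0, 2, 5, 3)
    λ_10 → (5, 0, 1, 1)
    λ_11 → (2, 0, 7, 0)
    λ_12 → (3, 1, 0, 1)
    λ_13 → (5, 0, 1, 1)
    λ_14 → (1, 2, 2, 4)
    λ_15 → (1, 2, 4, 1)
    λ_16 → (3, 1, 0, 1)
    λ_17 → (1, 2, 4, 1)
    λ_18 → (1, 2, 4, 1)
    λ_19 → (1, 2, 4, 1)
    λ_20 → (1, 2, 2, 4)
    λ_21 → (5, 0, 1, 1)
    λ_22 → (5, 0, 1, 1)

The 22 indices split into 6 linkage classes (same alcove rep ⇔ same W_11-dot-orbit):

[[1, 2, 11], [3, 4, 8, 12, 16], [5, 15, 17, 18, 19], [6, 10, 13, 21, 22], [7, 14, 20], [9]]


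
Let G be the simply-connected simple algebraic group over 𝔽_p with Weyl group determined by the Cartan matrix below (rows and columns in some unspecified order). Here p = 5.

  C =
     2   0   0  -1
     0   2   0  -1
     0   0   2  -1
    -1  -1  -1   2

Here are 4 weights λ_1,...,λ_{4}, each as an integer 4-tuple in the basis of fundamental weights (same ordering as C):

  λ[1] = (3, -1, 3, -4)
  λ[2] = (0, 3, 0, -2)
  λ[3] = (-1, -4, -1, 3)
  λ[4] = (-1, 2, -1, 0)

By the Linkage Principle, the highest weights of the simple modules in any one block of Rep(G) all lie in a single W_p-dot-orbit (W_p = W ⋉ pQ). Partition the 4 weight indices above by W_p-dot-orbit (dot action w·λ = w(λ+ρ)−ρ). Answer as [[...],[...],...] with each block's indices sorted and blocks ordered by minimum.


C ↔ D_4 under row/col permutation; |W(D_4)| = 192.

W_5-reps of the 4 weights in Ā_5 (same 4-coord order as C):

  [1] (1, 3, 1, 0);  [2] (0, 3, 0, 1);  [3] (0, 3, 0, 1);  [4] (0, 3, 0, 1)

Grouping the 4 weights by Ā_5-representative: 2 linkage classes.

[[1], [2, 3, 4]]
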